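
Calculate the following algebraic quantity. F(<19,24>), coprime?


gcd(19,24)=1 => F=ab-a-b=19*24-19-24=456-43=413


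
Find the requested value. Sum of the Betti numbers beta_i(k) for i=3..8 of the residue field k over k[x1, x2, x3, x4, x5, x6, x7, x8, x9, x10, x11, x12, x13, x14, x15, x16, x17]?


Koszul resolution: beta_i(k)=C(n,i), n=17
C(17,3)=680, C(17,4)=2380, C(17,5)=6188, C(17,6)=12376, C(17,7)=19448, C(17,8)=24310
Sum=65382


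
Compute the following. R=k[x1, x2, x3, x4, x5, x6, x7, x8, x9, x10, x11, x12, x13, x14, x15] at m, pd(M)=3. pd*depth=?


pd+depth=15
depth=15-3=12
pd*depth=3*12=36


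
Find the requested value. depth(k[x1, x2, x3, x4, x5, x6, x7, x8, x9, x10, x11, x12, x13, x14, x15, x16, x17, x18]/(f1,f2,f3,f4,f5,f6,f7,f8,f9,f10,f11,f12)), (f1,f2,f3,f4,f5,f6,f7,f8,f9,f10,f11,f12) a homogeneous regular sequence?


depth(R)=18
depth(R/I)=18-12=6


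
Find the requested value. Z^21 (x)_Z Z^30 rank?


rank(M(x)N) = rank(M)*rank(N)
21*30 = 630


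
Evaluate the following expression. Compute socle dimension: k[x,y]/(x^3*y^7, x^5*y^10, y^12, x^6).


Socle = ann(m) = span of standard monomials u with x*u, y*u in I (staircase corners).
Redundant generators: x^5*y^10
Minimal generators: x^6, x^3*y^7, y^12
Corners: x^2y^11, x^5y^6
Socle dim=2


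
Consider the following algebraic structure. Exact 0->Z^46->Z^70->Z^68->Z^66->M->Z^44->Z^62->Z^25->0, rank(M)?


Alt sum=0:
(-1)^0*46 + (-1)^1*70 + (-1)^2*68 + (-1)^3*66 + (-1)^4*? + (-1)^5*44 + (-1)^6*62 + (-1)^7*25=0
rank(M)=29


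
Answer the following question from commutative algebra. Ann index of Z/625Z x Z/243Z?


Exponent = lcm of the cyclic orders; pairwise coprime => product.
5^4*3^5=625*243=151875


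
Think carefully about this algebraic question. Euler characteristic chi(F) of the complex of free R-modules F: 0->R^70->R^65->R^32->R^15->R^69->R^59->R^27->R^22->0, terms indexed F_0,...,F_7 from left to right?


chi = sum (-1)^i * rank:
(-1)^0*70=70
(-1)^1*65=-65
(-1)^2*32=32
(-1)^3*15=-15
(-1)^4*69=69
(-1)^5*59=-59
(-1)^6*27=27
(-1)^7*22=-22
chi=37


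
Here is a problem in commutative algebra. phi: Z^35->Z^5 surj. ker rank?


rank(ker) = 35-5 = 30


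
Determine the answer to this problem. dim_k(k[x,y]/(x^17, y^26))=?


Basis: x^i*y^j, i<17, j<26
17*26=442


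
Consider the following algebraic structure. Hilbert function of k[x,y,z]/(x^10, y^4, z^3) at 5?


Need i<10, j<4, k<3 with i+j+k=5.
For each i, j ranges over max(0,5-i-2)..min(3,5-i):
  i=0: j in [3,3] -> 1
  i=1: j in [2,3] -> 2
  i=2: j in [1,3] -> 3
  i=3: j in [0,2] -> 3
  i=4: j in [0,1] -> 2
  i=5: j in [0,0] -> 1
H(5) = 1+2+3+3+2+1 = 12


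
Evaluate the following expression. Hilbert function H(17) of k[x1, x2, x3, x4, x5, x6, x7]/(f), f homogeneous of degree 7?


C(23,6)-C(16,6)=100947-8008=92939


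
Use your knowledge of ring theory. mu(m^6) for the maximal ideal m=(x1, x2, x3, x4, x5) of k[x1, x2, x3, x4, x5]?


Graded Nakayama: mu(m^d) = dim_k (m^d/m^(d+1)) = #degree-6 monomials in 5 vars
C(n+d-1,d)=C(10,6)=210


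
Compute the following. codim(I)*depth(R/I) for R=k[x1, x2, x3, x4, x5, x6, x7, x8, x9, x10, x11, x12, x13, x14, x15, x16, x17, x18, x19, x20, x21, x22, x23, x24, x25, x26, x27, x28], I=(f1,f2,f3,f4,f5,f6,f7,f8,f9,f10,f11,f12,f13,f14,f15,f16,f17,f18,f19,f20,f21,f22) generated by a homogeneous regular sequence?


codim=22, depth=dim(R/I)=28-22=6
Product=22*6=132


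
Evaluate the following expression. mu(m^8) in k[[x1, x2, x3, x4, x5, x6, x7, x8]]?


C(n+d-1,d)=C(15,8)=6435


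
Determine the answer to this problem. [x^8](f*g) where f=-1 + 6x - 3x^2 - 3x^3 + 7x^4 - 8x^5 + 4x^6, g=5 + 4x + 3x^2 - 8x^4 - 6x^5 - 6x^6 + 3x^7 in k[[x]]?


[x^8] = sum a_i*b_j, i+j=8
  6*3=18
  -3*-6=18
  -3*-6=18
  7*-8=-56
  4*3=12
Sum=10


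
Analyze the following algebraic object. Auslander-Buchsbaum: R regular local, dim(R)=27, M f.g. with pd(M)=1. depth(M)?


pd+depth=depth(R)=27
depth=27-1=26


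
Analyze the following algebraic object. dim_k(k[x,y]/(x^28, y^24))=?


Basis: x^i*y^j, i<28, j<24
28*24=672


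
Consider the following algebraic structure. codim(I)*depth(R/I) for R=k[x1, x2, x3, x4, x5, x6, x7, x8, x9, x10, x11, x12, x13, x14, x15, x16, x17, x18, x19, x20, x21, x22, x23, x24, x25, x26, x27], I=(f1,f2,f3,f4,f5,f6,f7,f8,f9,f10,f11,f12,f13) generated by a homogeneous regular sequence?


codim=13, depth=dim(R/I)=27-13=14
Product=13*14=182


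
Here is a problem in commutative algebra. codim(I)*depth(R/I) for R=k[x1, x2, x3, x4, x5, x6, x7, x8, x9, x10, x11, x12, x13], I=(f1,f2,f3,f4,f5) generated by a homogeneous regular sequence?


codim=5, depth=dim(R/I)=13-5=8
Product=5*8=40


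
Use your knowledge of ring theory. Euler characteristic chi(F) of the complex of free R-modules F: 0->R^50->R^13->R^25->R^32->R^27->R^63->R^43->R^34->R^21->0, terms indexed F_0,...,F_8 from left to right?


chi = sum (-1)^i * rank:
(-1)^0*50=50
(-1)^1*13=-13
(-1)^2*25=25
(-1)^3*32=-32
(-1)^4*27=27
(-1)^5*63=-63
(-1)^6*43=43
(-1)^7*34=-34
(-1)^8*21=21
chi=24


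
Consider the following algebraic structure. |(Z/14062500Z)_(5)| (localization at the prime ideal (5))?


5-primary part: 14062500=5^8*36
Size=5^8=390625


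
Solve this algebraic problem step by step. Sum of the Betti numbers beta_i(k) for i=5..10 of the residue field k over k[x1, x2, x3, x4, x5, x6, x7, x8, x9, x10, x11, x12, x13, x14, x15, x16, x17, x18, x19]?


Koszul resolution: beta_i(k)=C(n,i), n=19
C(19,5)=11628, C(19,6)=27132, C(19,7)=50388, C(19,8)=75582, C(19,9)=92378, C(19,10)=92378
Sum=349486


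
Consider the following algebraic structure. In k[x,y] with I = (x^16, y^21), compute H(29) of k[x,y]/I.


k[x,y], I = (x^16, y^21), d = 29
Need i < 16 and d-i < 21.
Range: 9 <= i <= 15.
H(29) = 7


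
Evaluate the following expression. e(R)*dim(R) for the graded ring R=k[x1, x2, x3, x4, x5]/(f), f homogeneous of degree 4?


e(R)=deg(f)=4, dim(R)=5-1=4
e*dim=4*4=16


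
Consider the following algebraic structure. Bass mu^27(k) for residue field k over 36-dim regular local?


C(n,i)=C(36,27)=94143280


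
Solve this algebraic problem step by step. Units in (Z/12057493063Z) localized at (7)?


Local ring = Z/823543Z.
phi(823543) = 7^6*(7-1) = 705894


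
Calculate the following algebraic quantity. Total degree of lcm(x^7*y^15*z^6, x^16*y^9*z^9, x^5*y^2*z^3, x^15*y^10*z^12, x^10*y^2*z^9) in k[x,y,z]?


lcm = componentwise max:
x: max(7,16,5,15,10)=16
y: max(15,9,2,10,2)=15
z: max(6,9,3,12,9)=12
Total=16+15+12=43


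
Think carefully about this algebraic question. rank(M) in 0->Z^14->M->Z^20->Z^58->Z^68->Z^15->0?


Alt sum=0:
(-1)^0*14 + (-1)^1*? + (-1)^2*20 + (-1)^3*58 + (-1)^4*68 + (-1)^5*15=0
rank(M)=29


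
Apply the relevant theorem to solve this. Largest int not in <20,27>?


gcd(20,27)=1 => F=ab-a-b=20*27-20-27=540-47=493


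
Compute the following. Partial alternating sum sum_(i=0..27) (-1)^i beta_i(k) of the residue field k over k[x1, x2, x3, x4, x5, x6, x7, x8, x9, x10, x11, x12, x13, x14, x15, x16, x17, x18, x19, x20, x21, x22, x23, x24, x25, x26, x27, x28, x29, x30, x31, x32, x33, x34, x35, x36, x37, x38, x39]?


Koszul resolution: beta_i(k)=C(n,i), n=39
sum_(i=0..p) (-1)^i C(n,i) = (-1)^p C(n-1,p)
(-1)^27*C(38,27) = (-1)^27*1203322288 = -1203322288


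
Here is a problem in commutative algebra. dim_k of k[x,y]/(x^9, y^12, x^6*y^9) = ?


k[x,y]/I, I = (x^9, y^12, x^6*y^9)
Rect: 9x12=108. Corner: (9-6)x(12-9)=9.
dim = 108-9 = 99


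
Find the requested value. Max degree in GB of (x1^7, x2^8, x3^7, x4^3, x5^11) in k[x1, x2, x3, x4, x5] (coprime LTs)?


Pure powers, coprime LTs => already GB.
Degrees: 7, 8, 7, 3, 11
Max=11


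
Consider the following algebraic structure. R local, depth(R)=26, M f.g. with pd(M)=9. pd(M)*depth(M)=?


pd+depth=26
depth=26-9=17
pd*depth=9*17=153


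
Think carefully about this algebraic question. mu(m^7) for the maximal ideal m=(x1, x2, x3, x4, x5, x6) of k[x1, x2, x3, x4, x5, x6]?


Graded Nakayama: mu(m^d) = dim_k (m^d/m^(d+1)) = #degree-7 monomials in 6 vars
C(n+d-1,d)=C(12,7)=792


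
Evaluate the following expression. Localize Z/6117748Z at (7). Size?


7-primary part: 6117748=7^6*52
Size=7^6=117649


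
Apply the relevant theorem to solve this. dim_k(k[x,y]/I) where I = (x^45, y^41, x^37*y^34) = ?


k[x,y]/I, I = (x^45, y^41, x^37*y^34)
Rect: 45x41=1845. Corner: (45-37)x(41-34)=56.
dim = 1845-56 = 1789


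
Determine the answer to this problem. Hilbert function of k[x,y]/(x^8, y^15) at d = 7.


k[x,y], I = (x^8, y^15), d = 7
Need i < 8 and d-i < 15.
Range: 0 <= i <= 7.
H(7) = 8


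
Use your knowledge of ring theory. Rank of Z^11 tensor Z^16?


rank(M(x)N) = rank(M)*rank(N)
11*16 = 176


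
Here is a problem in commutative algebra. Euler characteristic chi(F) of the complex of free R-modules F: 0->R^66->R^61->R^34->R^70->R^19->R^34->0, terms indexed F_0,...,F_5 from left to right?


chi = sum (-1)^i * rank:
(-1)^0*66=66
(-1)^1*61=-61
(-1)^2*34=34
(-1)^3*70=-70
(-1)^4*19=19
(-1)^5*34=-34
chi=-46


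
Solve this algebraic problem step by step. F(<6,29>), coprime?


gcd(6,29)=1 => F=ab-a-b=6*29-6-29=174-35=139


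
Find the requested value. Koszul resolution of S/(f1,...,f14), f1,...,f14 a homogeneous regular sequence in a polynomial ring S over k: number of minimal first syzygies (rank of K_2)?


Regular sequence => Koszul complex is the minimal free resolution.
Syz_1 minimally generated by Koszul relations f_i*e_j - f_j*e_i (i<j): mu(Syz_1) = beta_2 = C(m,2) = m(m-1)/2
m=14
14*13/2 = 91


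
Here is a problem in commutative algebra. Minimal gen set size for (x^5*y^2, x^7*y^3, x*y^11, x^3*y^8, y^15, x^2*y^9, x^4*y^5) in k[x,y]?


Remove redundant (divisible by others).
x^7*y^3 redundant.
Min: x^5*y^2, x^4*y^5, x^3*y^8, x^2*y^9, x*y^11, y^15
Count=6


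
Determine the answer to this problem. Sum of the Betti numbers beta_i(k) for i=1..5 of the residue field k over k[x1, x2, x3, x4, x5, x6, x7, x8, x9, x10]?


Koszul resolution: beta_i(k)=C(n,i), n=10
C(10,1)=10, C(10,2)=45, C(10,3)=120, C(10,4)=210, C(10,5)=252
Sum=637


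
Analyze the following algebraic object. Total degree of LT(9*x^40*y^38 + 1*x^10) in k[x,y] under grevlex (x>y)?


LT: 9*x^40*y^38
deg_x=40, deg_y=38
Total=40+38=78


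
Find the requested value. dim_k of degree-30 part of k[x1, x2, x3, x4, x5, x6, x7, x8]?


C(d+n-1,n-1)=C(37,7)=10295472


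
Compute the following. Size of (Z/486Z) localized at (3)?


3-primary part: 486=3^5*2
Size=3^5=243


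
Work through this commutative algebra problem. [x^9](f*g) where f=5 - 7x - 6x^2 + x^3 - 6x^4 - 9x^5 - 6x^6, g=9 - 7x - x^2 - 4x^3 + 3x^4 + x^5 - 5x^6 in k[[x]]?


[x^9] = sum a_i*b_j, i+j=9
  1*-5=-5
  -6*1=-6
  -9*3=-27
  -6*-4=24
Sum=-14


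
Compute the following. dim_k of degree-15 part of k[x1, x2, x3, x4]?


C(d+n-1,n-1)=C(18,3)=816


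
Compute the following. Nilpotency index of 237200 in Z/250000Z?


237200^k mod 250000:
k=1: 237200
k=2: 90000
k=3: 0
First zero at k = 3


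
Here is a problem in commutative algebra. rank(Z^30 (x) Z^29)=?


rank(M(x)N) = rank(M)*rank(N)
30*29 = 870


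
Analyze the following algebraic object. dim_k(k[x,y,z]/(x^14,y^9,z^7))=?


Basis: x^iy^jz^k, i<14,j<9,k<7
14*9*7=882


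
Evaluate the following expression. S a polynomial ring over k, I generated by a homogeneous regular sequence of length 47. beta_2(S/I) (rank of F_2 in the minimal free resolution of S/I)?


Regular sequence => Koszul complex is the minimal free resolution.
Syz_1 minimally generated by Koszul relations f_i*e_j - f_j*e_i (i<j): mu(Syz_1) = beta_2 = C(m,2) = m(m-1)/2
m=47
47*46/2 = 1081


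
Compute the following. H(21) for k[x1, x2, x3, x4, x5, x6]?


C(d+n-1,n-1)=C(26,5)=65780


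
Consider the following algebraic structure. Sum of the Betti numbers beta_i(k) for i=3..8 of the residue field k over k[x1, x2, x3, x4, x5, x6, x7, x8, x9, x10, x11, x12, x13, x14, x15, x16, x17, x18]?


Koszul resolution: beta_i(k)=C(n,i), n=18
C(18,3)=816, C(18,4)=3060, C(18,5)=8568, C(18,6)=18564, C(18,7)=31824, C(18,8)=43758
Sum=106590


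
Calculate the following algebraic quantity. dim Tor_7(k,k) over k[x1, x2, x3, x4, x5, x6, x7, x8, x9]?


Koszul: C(n,i)=C(9,7)=36


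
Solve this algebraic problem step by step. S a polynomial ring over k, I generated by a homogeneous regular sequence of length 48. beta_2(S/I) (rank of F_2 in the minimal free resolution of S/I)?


Regular sequence => Koszul complex is the minimal free resolution.
Syz_1 minimally generated by Koszul relations f_i*e_j - f_j*e_i (i<j): mu(Syz_1) = beta_2 = C(m,2) = m(m-1)/2
m=48
48*47/2 = 1128


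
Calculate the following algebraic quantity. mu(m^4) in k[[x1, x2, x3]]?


C(n+d-1,d)=C(6,4)=15


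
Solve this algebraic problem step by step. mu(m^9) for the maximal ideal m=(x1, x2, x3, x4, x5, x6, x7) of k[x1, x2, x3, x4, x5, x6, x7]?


Graded Nakayama: mu(m^d) = dim_k (m^d/m^(d+1)) = #degree-9 monomials in 7 vars
C(n+d-1,d)=C(15,9)=5005


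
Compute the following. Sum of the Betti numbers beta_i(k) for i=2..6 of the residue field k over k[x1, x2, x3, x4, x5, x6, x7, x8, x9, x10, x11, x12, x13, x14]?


Koszul resolution: beta_i(k)=C(n,i), n=14
C(14,2)=91, C(14,3)=364, C(14,4)=1001, C(14,5)=2002, C(14,6)=3003
Sum=6461


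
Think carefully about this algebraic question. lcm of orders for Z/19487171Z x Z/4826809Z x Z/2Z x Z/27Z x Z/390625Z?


Exponent = lcm of the cyclic orders; pairwise coprime => product.
11^7*13^6*2^1*3^3*5^8=19487171*4826809*2*27*390625=1984096104623557031250


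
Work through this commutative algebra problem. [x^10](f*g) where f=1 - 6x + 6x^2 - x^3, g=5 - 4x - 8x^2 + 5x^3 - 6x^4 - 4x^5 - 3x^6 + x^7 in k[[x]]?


[x^10] = sum a_i*b_j, i+j=10
  -1*1=-1
Sum=-1


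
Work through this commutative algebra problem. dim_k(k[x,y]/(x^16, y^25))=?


Basis: x^i*y^j, i<16, j<25
16*25=400


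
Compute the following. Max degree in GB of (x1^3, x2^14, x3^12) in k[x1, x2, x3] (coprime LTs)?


Pure powers, coprime LTs => already GB.
Degrees: 3, 14, 12
Max=14


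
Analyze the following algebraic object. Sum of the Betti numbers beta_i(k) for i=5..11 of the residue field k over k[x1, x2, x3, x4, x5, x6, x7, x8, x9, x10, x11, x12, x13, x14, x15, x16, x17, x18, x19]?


Koszul resolution: beta_i(k)=C(n,i), n=19
C(19,5)=11628, C(19,6)=27132, C(19,7)=50388, C(19,8)=75582, C(19,9)=92378, C(19,10)=92378, C(19,11)=75582
Sum=425068


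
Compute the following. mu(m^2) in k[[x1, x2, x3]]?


C(n+d-1,d)=C(4,2)=6


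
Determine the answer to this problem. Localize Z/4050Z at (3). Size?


3-primary part: 4050=3^4*50
Size=3^4=81


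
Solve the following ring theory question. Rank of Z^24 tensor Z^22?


rank(M(x)N) = rank(M)*rank(N)
24*22 = 528


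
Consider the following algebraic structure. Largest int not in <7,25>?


gcd(7,25)=1 => F=ab-a-b=7*25-7-25=175-32=143


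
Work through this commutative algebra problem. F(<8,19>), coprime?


gcd(8,19)=1 => F=ab-a-b=8*19-8-19=152-27=125


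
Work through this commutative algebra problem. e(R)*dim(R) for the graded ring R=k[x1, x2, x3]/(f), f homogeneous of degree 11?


e(R)=deg(f)=11, dim(R)=3-1=2
e*dim=11*2=22


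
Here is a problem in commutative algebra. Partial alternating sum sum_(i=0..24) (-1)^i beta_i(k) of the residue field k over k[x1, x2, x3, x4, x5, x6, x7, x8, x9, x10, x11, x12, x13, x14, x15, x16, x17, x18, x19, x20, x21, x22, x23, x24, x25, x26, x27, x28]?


Koszul resolution: beta_i(k)=C(n,i), n=28
sum_(i=0..p) (-1)^i C(n,i) = (-1)^p C(n-1,p)
(-1)^24*C(27,24) = (-1)^24*2925 = 2925


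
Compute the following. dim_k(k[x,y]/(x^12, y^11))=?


Basis: x^i*y^j, i<12, j<11
12*11=132


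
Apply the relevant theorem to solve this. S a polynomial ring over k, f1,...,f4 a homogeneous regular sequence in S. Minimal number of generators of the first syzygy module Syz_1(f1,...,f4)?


Regular sequence => Koszul complex is the minimal free resolution.
Syz_1 minimally generated by Koszul relations f_i*e_j - f_j*e_i (i<j): mu(Syz_1) = beta_2 = C(m,2) = m(m-1)/2
m=4
4*3/2 = 6


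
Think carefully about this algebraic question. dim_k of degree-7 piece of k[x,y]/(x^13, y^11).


k[x,y], I = (x^13, y^11), d = 7
Need i < 13 and d-i < 11.
Range: 0 <= i <= 7.
H(7) = 8


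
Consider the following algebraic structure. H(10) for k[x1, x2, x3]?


C(d+n-1,n-1)=C(12,2)=66


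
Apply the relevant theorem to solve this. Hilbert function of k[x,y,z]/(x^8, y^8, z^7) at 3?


Need i<8, j<8, k<7 with i+j+k=3.
For each i, j ranges over max(0,3-i-6)..min(7,3-i):
  i=0: j in [0,3] -> 4
  i=1: j in [0,2] -> 3
  i=2: j in [0,1] -> 2
  i=3: j in [0,0] -> 1
H(3) = 4+3+2+1 = 10


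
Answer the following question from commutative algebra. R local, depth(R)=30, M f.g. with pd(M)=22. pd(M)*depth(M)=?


pd+depth=30
depth=30-22=8
pd*depth=22*8=176


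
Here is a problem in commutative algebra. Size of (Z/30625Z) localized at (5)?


5-primary part: 30625=5^4*49
Size=5^4=625


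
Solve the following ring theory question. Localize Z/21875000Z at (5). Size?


5-primary part: 21875000=5^8*56
Size=5^8=390625


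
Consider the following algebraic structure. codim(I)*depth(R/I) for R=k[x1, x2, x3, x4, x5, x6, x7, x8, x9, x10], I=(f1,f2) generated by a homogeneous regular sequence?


codim=2, depth=dim(R/I)=10-2=8
Product=2*8=16


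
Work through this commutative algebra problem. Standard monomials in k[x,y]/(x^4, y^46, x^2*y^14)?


k[x,y]/I, I = (x^4, y^46, x^2*y^14)
Rect: 4x46=184. Corner: (4-2)x(46-14)=64.
dim = 184-64 = 120


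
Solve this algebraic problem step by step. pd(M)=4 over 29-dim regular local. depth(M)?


pd+depth=depth(R)=29
depth=29-4=25


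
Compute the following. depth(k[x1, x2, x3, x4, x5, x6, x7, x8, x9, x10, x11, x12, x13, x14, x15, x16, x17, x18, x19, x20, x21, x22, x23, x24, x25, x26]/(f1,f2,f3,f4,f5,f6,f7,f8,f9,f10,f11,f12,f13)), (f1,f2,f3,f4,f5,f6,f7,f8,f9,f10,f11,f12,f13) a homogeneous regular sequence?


depth(R)=26
depth(R/I)=26-13=13


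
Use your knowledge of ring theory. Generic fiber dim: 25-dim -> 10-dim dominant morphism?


dim(fiber)=dim(X)-dim(Y)=25-10=15


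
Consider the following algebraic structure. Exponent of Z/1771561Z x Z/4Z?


Exponent = lcm of the cyclic orders; pairwise coprime => product.
11^6*2^2=1771561*4=7086244


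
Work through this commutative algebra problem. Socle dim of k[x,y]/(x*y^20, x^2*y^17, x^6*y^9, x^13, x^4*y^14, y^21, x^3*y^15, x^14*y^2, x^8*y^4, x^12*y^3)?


Socle = ann(m) = span of standard monomials u with x*u, y*u in I (staircase corners).
Redundant generators: x^14*y^2
Minimal generators: x^13, x^12*y^3, x^8*y^4, x^6*y^9, x^4*y^14, x^3*y^15, x^2*y^17, x*y^20, y^21
Corners: y^20, xy^19, x^2y^16, x^3y^14, x^5y^13, x^7y^8, x^11y^3, x^12y^2
Socle dim=8


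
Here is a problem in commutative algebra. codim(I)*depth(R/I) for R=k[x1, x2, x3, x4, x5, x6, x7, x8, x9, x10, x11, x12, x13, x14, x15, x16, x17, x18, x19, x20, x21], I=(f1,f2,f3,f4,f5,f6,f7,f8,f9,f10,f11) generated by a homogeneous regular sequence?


codim=11, depth=dim(R/I)=21-11=10
Product=11*10=110


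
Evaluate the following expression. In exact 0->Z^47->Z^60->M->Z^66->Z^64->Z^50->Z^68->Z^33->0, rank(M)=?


Alt sum=0:
(-1)^0*47 + (-1)^1*60 + (-1)^2*? + (-1)^3*66 + (-1)^4*64 + (-1)^5*50 + (-1)^6*68 + (-1)^7*33=0
rank(M)=30


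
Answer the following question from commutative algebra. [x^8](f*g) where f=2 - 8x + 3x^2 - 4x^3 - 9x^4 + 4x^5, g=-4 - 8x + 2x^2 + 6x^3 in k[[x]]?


[x^8] = sum a_i*b_j, i+j=8
  4*6=24
Sum=24


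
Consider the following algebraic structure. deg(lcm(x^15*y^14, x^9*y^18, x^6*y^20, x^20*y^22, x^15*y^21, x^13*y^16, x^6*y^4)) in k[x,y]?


lcm = componentwise max:
x: max(15,9,6,20,15,13,6)=20
y: max(14,18,20,22,21,16,4)=22
Total=20+22=42


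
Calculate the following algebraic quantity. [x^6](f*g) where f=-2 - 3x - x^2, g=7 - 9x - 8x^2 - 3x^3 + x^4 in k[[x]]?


[x^6] = sum a_i*b_j, i+j=6
  -1*1=-1
Sum=-1


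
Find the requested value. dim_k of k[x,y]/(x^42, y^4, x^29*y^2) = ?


k[x,y]/I, I = (x^42, y^4, x^29*y^2)
Rect: 42x4=168. Corner: (42-29)x(4-2)=26.
dim = 168-26 = 142


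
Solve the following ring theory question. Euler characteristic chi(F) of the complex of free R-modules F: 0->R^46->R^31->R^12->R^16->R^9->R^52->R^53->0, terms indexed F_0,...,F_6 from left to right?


chi = sum (-1)^i * rank:
(-1)^0*46=46
(-1)^1*31=-31
(-1)^2*12=12
(-1)^3*16=-16
(-1)^4*9=9
(-1)^5*52=-52
(-1)^6*53=53
chi=21


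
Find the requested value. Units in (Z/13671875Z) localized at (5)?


Local ring = Z/1953125Z.
phi(1953125) = 5^8*(5-1) = 1562500


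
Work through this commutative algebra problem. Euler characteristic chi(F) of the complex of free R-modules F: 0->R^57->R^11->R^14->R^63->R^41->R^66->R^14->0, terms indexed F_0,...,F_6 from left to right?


chi = sum (-1)^i * rank:
(-1)^0*57=57
(-1)^1*11=-11
(-1)^2*14=14
(-1)^3*63=-63
(-1)^4*41=41
(-1)^5*66=-66
(-1)^6*14=14
chi=-14


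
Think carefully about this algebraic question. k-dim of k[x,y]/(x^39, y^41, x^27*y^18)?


k[x,y]/I, I = (x^39, y^41, x^27*y^18)
Rect: 39x41=1599. Corner: (39-27)x(41-18)=276.
dim = 1599-276 = 1323


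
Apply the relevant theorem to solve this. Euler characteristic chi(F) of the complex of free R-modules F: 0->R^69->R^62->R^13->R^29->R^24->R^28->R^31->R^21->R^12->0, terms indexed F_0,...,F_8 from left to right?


chi = sum (-1)^i * rank:
(-1)^0*69=69
(-1)^1*62=-62
(-1)^2*13=13
(-1)^3*29=-29
(-1)^4*24=24
(-1)^5*28=-28
(-1)^6*31=31
(-1)^7*21=-21
(-1)^8*12=12
chi=9


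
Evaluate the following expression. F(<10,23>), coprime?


gcd(10,23)=1 => F=ab-a-b=10*23-10-23=230-33=197


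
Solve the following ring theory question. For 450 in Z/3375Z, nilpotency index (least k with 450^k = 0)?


450^k mod 3375:
k=1: 450
k=2: 0
First zero at k = 2


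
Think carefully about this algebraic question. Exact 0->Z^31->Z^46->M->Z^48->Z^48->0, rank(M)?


Alt sum=0:
(-1)^0*31 + (-1)^1*46 + (-1)^2*? + (-1)^3*48 + (-1)^4*48=0
rank(M)=15


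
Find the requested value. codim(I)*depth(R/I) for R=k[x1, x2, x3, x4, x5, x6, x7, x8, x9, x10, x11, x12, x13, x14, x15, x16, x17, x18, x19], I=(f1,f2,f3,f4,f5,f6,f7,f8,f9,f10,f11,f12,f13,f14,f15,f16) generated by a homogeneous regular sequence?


codim=16, depth=dim(R/I)=19-16=3
Product=16*3=48


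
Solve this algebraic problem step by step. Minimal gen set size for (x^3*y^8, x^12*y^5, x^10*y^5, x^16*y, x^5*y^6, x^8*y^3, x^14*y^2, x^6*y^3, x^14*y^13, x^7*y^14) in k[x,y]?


Remove redundant (divisible by others).
x^10*y^5 redundant.
x^8*y^3 redundant.
x^14*y^13 redundant.
x^12*y^5 redundant.
x^7*y^14 redundant.
Min: x^16*y, x^14*y^2, x^6*y^3, x^5*y^6, x^3*y^8
Count=5


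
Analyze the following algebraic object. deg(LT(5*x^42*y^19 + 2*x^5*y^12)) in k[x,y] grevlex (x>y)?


LT: 5*x^42*y^19
deg_x=42, deg_y=19
Total=42+19=61


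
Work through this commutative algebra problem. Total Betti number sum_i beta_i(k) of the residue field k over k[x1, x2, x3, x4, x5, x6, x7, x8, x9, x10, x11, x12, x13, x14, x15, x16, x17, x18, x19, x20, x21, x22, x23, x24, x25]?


Koszul resolution: beta_i(k)=C(n,i), n=25
sum_i C(25,i) = 2^25 = 33554432


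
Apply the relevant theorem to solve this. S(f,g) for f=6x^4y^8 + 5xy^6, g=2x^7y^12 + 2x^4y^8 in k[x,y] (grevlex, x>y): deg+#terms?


LT(f)=6x^4y^8, LT(g)=2x^7y^12
lcm(LM)=x^7y^12
S(f,g) (scaled by 12 to clear denominators) = 2x^3y^4*f - 6*g = 10x^4y^10 - 12x^4y^8
2 terms, deg 14.
14+2=16


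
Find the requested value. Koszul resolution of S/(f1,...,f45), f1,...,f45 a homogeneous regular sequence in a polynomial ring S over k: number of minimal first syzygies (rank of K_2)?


Regular sequence => Koszul complex is the minimal free resolution.
Syz_1 minimally generated by Koszul relations f_i*e_j - f_j*e_i (i<j): mu(Syz_1) = beta_2 = C(m,2) = m(m-1)/2
m=45
45*44/2 = 990


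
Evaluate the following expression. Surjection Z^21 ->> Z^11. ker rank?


rank(ker) = 21-11 = 10


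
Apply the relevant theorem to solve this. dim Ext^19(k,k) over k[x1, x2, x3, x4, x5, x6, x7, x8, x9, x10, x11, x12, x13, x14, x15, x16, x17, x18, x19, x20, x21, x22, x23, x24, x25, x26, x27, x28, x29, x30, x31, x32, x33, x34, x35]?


C(n,i)=C(35,19)=4059928950


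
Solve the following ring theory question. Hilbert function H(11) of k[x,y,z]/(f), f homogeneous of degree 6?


C(13,2)-C(7,2)=78-21=57


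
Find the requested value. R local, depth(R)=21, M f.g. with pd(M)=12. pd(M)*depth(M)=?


pd+depth=21
depth=21-12=9
pd*depth=12*9=108


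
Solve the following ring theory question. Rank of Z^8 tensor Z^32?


rank(M(x)N) = rank(M)*rank(N)
8*32 = 256


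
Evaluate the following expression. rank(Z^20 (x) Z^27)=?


rank(M(x)N) = rank(M)*rank(N)
20*27 = 540


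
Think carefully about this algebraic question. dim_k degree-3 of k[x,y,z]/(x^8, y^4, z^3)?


Need i<8, j<4, k<3 with i+j+k=3.
For each i, j ranges over max(0,3-i-2)..min(3,3-i):
  i=0: j in [1,3] -> 3
  i=1: j in [0,2] -> 3
  i=2: j in [0,1] -> 2
  i=3: j in [0,0] -> 1
H(3) = 3+3+2+1 = 9


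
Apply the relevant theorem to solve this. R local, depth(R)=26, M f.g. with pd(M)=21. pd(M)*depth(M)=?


pd+depth=26
depth=26-21=5
pd*depth=21*5=105


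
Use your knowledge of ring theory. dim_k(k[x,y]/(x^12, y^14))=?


Basis: x^i*y^j, i<12, j<14
12*14=168


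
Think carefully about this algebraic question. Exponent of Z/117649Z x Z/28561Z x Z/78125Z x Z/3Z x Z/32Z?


Exponent = lcm of the cyclic orders; pairwise coprime => product.
7^6*13^4*5^7*3^1*2^5=117649*28561*78125*3*32=25201298167500000


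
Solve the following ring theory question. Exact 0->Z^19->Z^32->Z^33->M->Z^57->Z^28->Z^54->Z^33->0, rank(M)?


Alt sum=0:
(-1)^0*19 + (-1)^1*32 + (-1)^2*33 + (-1)^3*? + (-1)^4*57 + (-1)^5*28 + (-1)^6*54 + (-1)^7*33=0
rank(M)=70


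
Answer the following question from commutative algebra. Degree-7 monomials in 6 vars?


C(d+n-1,n-1)=C(12,5)=792


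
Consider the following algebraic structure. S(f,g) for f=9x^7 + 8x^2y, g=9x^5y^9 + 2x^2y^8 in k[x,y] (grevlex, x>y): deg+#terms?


LT(f)=9x^7, LT(g)=9x^5y^9
lcm(LM)=x^7y^9
S(f,g) (scaled by 81 to clear denominators) = 9y^9*f - 9x^2*g = -18x^4y^8 + 72x^2y^10
2 terms, deg 12.
12+2=14


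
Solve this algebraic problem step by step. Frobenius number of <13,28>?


gcd(13,28)=1 => F=ab-a-b=13*28-13-28=364-41=323


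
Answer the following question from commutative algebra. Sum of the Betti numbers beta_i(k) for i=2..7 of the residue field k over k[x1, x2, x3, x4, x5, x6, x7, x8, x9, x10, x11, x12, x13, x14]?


Koszul resolution: beta_i(k)=C(n,i), n=14
C(14,2)=91, C(14,3)=364, C(14,4)=1001, C(14,5)=2002, C(14,6)=3003, C(14,7)=3432
Sum=9893


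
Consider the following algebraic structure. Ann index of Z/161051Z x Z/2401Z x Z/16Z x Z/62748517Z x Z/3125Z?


Exponent = lcm of the cyclic orders; pairwise coprime => product.
11^5*7^4*2^4*13^7*5^5=161051*2401*16*62748517*3125=1213190654934608350000


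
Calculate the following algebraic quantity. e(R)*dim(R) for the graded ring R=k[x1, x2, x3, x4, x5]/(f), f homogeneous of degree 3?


e(R)=deg(f)=3, dim(R)=5-1=4
e*dim=3*4=12


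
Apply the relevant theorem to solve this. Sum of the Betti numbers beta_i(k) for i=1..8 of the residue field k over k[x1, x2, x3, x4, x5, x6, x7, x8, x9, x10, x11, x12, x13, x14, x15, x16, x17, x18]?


Koszul resolution: beta_i(k)=C(n,i), n=18
C(18,1)=18, C(18,2)=153, C(18,3)=816, C(18,4)=3060, C(18,5)=8568, C(18,6)=18564, C(18,7)=31824, C(18,8)=43758
Sum=106761


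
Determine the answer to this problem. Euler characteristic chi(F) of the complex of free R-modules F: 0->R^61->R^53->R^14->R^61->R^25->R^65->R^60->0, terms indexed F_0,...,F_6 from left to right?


chi = sum (-1)^i * rank:
(-1)^0*61=61
(-1)^1*53=-53
(-1)^2*14=14
(-1)^3*61=-61
(-1)^4*25=25
(-1)^5*65=-65
(-1)^6*60=60
chi=-19


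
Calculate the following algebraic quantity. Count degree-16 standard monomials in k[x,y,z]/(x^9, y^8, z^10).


Need i<9, j<8, k<10 with i+j+k=16.
For each i, j ranges over max(0,16-i-9)..min(7,16-i):
  i=0: j in [7,7] -> 1
  i=1: j in [6,7] -> 2
  i=2: j in [5,7] -> 3
  i=3: j in [4,7] -> 4
  i=4: j in [3,7] -> 5
  i=5: j in [2,7] -> 6
  i=6: j in [1,7] -> 7
  i=7: j in [0,7] -> 8
  i=8: j in [0,7] -> 8
H(16) = 1+2+3+4+5+6+7+8+8 = 44


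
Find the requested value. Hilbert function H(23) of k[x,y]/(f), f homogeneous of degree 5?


H(t)=d for t>=d-1.
d=5, t=23
H(23)=5


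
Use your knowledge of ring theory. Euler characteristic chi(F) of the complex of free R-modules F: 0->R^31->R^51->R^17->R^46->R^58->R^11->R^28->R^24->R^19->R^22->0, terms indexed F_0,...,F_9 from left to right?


chi = sum (-1)^i * rank:
(-1)^0*31=31
(-1)^1*51=-51
(-1)^2*17=17
(-1)^3*46=-46
(-1)^4*58=58
(-1)^5*11=-11
(-1)^6*28=28
(-1)^7*24=-24
(-1)^8*19=19
(-1)^9*22=-22
chi=-1


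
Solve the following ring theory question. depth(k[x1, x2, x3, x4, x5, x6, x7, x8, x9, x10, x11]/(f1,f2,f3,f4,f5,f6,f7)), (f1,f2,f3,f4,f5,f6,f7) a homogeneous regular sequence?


depth(R)=11
depth(R/I)=11-7=4


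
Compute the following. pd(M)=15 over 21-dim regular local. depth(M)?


pd+depth=depth(R)=21
depth=21-15=6


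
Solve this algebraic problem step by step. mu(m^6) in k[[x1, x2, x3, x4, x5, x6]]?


C(n+d-1,d)=C(11,6)=462


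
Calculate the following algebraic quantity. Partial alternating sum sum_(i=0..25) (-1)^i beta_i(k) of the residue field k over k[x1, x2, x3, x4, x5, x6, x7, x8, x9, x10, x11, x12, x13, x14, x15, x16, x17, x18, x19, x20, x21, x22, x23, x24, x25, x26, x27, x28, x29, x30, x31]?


Koszul resolution: beta_i(k)=C(n,i), n=31
sum_(i=0..p) (-1)^i C(n,i) = (-1)^p C(n-1,p)
(-1)^25*C(30,25) = (-1)^25*142506 = -142506


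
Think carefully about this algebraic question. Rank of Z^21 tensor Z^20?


rank(M(x)N) = rank(M)*rank(N)
21*20 = 420


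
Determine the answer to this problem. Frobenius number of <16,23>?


gcd(16,23)=1 => F=ab-a-b=16*23-16-23=368-39=329


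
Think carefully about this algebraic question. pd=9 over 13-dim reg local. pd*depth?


pd+depth=13
depth=13-9=4
pd*depth=9*4=36


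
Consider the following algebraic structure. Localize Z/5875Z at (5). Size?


5-primary part: 5875=5^3*47
Size=5^3=125


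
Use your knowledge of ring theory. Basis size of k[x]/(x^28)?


Basis: 1,x,...,x^27
dim=28


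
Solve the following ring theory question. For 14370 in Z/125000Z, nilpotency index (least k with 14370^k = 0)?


14370^k mod 125000:
k=1: 14370
k=2: 121900
k=3: 78000
k=4: 110000
k=5: 75000
k=6: 0
First zero at k = 6


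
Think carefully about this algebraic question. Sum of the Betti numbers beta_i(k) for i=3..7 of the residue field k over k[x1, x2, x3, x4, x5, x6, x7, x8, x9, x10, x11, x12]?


Koszul resolution: beta_i(k)=C(n,i), n=12
C(12,3)=220, C(12,4)=495, C(12,5)=792, C(12,6)=924, C(12,7)=792
Sum=3223


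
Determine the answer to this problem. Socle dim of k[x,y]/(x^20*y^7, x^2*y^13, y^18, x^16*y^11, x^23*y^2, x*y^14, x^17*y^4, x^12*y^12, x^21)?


Socle = ann(m) = span of standard monomials u with x*u, y*u in I (staircase corners).
Redundant generators: x^23*y^2, x^20*y^7
Minimal generators: x^21, x^17*y^4, x^16*y^11, x^12*y^12, x^2*y^13, x*y^14, y^18
Corners: y^17, xy^13, x^11y^12, x^15y^11, x^16y^10, x^20y^3
Socle dim=6


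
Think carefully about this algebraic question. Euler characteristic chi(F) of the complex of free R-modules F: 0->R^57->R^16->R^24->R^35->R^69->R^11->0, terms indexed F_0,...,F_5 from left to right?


chi = sum (-1)^i * rank:
(-1)^0*57=57
(-1)^1*16=-16
(-1)^2*24=24
(-1)^3*35=-35
(-1)^4*69=69
(-1)^5*11=-11
chi=88


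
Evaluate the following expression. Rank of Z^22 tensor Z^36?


rank(M(x)N) = rank(M)*rank(N)
22*36 = 792


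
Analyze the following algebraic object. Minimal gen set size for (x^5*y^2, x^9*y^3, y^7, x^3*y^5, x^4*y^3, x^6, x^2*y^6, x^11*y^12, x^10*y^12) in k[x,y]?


Remove redundant (divisible by others).
x^10*y^12 redundant.
x^9*y^3 redundant.
x^11*y^12 redundant.
Min: x^6, x^5*y^2, x^4*y^3, x^3*y^5, x^2*y^6, y^7
Count=6


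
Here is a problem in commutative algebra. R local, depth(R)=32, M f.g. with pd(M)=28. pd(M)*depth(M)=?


pd+depth=32
depth=32-28=4
pd*depth=28*4=112


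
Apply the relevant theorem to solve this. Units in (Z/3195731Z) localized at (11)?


Local ring = Z/1331Z.
phi(1331) = 11^2*(11-1) = 1210


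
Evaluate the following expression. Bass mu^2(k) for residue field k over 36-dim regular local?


C(n,i)=C(36,2)=630


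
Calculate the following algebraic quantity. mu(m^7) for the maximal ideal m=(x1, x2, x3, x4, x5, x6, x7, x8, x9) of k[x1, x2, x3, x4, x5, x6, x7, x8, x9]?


Graded Nakayama: mu(m^d) = dim_k (m^d/m^(d+1)) = #degree-7 monomials in 9 vars
C(n+d-1,d)=C(15,7)=6435


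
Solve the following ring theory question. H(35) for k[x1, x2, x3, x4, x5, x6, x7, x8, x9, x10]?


C(d+n-1,n-1)=C(44,9)=708930508


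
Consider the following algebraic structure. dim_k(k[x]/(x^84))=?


Basis: 1,x,...,x^83
dim=84


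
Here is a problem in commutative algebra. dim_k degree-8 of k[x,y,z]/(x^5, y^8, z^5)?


Need i<5, j<8, k<5 with i+j+k=8.
For each i, j ranges over max(0,8-i-4)..min(7,8-i):
  i=0: j in [4,7] -> 4
  i=1: j in [3,7] -> 5
  i=2: j in [2,6] -> 5
  i=3: j in [1,5] -> 5
  i=4: j in [0,4] -> 5
H(8) = 4+5+5+5+5 = 24


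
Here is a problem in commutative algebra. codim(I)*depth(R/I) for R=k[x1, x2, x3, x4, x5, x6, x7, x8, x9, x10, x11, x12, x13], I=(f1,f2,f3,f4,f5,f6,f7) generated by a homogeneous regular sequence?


codim=7, depth=dim(R/I)=13-7=6
Product=7*6=42


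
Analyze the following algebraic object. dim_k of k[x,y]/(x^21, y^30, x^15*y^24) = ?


k[x,y]/I, I = (x^21, y^30, x^15*y^24)
Rect: 21x30=630. Corner: (21-15)x(30-24)=36.
dim = 630-36 = 594


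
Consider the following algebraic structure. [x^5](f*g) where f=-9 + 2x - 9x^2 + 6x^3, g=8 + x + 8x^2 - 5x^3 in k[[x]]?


[x^5] = sum a_i*b_j, i+j=5
  -9*-5=45
  6*8=48
Sum=93


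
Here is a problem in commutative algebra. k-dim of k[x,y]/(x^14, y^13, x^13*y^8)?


k[x,y]/I, I = (x^14, y^13, x^13*y^8)
Rect: 14x13=182. Corner: (14-13)x(13-8)=5.
dim = 182-5 = 177


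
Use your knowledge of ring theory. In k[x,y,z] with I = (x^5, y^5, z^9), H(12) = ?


Need i<5, j<5, k<9 with i+j+k=12.
For each i, j ranges over max(0,12-i-8)..min(4,12-i):
  i=0: j in [4,4] -> 1
  i=1: j in [3,4] -> 2
  i=2: j in [2,4] -> 3
  i=3: j in [1,4] -> 4
  i=4: j in [0,4] -> 5
H(12) = 1+2+3+4+5 = 15


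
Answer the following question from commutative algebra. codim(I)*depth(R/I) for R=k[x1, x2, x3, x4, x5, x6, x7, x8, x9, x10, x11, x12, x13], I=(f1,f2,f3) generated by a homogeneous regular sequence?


codim=3, depth=dim(R/I)=13-3=10
Product=3*10=30


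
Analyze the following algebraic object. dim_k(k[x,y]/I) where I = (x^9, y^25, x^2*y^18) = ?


k[x,y]/I, I = (x^9, y^25, x^2*y^18)
Rect: 9x25=225. Corner: (9-2)x(25-18)=49.
dim = 225-49 = 176


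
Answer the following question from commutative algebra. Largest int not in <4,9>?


gcd(4,9)=1 => F=ab-a-b=4*9-4-9=36-13=23


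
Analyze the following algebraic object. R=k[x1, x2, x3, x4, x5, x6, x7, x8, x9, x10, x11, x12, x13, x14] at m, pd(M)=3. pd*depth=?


pd+depth=14
depth=14-3=11
pd*depth=3*11=33


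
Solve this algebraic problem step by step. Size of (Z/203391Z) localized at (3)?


3-primary part: 203391=3^8*31
Size=3^8=6561


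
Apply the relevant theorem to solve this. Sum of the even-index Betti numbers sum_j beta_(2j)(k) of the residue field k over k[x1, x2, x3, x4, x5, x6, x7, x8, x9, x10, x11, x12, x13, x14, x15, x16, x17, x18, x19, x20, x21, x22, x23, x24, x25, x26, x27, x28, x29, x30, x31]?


Koszul resolution: beta_i(k)=C(n,i), n=31
sum_even C(31,i) = 2^(n-1) = 2^30 = 1073741824


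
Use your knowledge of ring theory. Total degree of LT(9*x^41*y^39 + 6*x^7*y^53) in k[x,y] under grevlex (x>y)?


LT: 9*x^41*y^39
deg_x=41, deg_y=39
Total=41+39=80


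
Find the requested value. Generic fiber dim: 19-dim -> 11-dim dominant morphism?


dim(fiber)=dim(X)-dim(Y)=19-11=8


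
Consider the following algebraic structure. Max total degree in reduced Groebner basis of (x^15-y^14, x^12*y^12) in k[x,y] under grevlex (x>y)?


LT(f1)=x^15, LT(f2)=x^12y^12, lcm=x^15y^12
S(f1,f2) = y^12*f1 - x^3*f2 = -y^26
Reduced GB = {f1, f2, y^26}; degrees 15, 24, 26
Max = 26


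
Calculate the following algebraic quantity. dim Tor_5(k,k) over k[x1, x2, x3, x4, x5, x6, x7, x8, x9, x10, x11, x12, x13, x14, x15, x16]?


Koszul: C(n,i)=C(16,5)=4368


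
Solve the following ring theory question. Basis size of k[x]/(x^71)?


Basis: 1,x,...,x^70
dim=71


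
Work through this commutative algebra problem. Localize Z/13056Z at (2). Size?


2-primary part: 13056=2^8*51
Size=2^8=256


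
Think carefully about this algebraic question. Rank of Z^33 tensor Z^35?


rank(M(x)N) = rank(M)*rank(N)
33*35 = 1155


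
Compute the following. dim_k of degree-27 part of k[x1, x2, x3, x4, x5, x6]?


C(d+n-1,n-1)=C(32,5)=201376


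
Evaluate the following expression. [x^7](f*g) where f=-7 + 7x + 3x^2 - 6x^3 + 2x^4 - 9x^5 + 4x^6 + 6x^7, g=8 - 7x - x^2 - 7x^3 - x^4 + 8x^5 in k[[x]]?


[x^7] = sum a_i*b_j, i+j=7
  3*8=24
  -6*-1=6
  2*-7=-14
  -9*-1=9
  4*-7=-28
  6*8=48
Sum=45


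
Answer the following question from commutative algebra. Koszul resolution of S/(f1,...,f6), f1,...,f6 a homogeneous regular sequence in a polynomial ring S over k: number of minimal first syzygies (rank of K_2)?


Regular sequence => Koszul complex is the minimal free resolution.
Syz_1 minimally generated by Koszul relations f_i*e_j - f_j*e_i (i<j): mu(Syz_1) = beta_2 = C(m,2) = m(m-1)/2
m=6
6*5/2 = 15


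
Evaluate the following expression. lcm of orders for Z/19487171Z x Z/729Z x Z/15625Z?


Exponent = lcm of the cyclic orders; pairwise coprime => product.
11^7*3^6*5^6=19487171*729*15625=221971057171875


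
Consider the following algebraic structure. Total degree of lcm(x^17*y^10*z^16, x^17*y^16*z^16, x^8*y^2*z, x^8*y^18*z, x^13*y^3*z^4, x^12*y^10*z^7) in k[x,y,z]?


lcm = componentwise max:
x: max(17,17,8,8,13,12)=17
y: max(10,16,2,18,3,10)=18
z: max(16,16,1,1,4,7)=16
Total=17+18+16=51


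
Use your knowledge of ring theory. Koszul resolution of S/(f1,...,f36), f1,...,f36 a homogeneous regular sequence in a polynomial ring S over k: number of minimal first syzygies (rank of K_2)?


Regular sequence => Koszul complex is the minimal free resolution.
Syz_1 minimally generated by Koszul relations f_i*e_j - f_j*e_i (i<j): mu(Syz_1) = beta_2 = C(m,2) = m(m-1)/2
m=36
36*35/2 = 630


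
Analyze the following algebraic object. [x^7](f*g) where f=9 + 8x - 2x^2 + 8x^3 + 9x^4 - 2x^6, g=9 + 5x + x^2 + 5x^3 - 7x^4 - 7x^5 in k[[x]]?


[x^7] = sum a_i*b_j, i+j=7
  -2*-7=14
  8*-7=-56
  9*5=45
  -2*5=-10
Sum=-7


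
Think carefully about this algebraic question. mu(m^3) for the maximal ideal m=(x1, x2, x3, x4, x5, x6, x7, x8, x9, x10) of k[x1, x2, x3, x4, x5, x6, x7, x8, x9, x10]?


Graded Nakayama: mu(m^d) = dim_k (m^d/m^(d+1)) = #degree-3 monomials in 10 vars
C(n+d-1,d)=C(12,3)=220


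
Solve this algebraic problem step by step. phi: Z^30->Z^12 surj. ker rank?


rank(ker) = 30-12 = 18


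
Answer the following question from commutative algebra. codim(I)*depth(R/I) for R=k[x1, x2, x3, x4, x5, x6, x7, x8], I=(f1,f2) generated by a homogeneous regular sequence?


codim=2, depth=dim(R/I)=8-2=6
Product=2*6=12
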